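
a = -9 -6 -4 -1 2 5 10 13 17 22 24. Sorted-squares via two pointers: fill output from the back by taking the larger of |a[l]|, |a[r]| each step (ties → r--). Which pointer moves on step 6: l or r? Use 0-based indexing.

[0,10] |-9|<=|24| out[10]=576 → r--
[0,9] |-9|<=|22| out[9]=484 → r--
[0,8] |-9|<=|17| out[8]=289 → r--
[0,7] |-9|<=|13| out[7]=169 → r--
[0,6] |-9|<=|10| out[6]=100 → r--
[0,5] |-9|>|5| out[5]=81 → l++

l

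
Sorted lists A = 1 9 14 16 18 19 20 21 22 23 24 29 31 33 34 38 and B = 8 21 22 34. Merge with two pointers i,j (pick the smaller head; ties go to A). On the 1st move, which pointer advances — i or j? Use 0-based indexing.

[i=0,j=0] A[i]=1<=B[j]=8 take 1 → i++

i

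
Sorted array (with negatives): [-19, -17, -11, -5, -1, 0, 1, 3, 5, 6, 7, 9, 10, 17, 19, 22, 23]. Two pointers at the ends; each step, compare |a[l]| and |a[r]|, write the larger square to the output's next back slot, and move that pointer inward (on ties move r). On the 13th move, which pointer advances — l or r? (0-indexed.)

l=0 r=16: |-19|<=|23| out[16]=529, r--
l=0 r=15: |-19|<=|22| out[15]=484, r--
l=0 r=14: |-19|<=|19| out[14]=361, r--
l=0 r=13: |-19|>|17| out[13]=361, l++
l=1 r=13: |-17|<=|17| out[12]=289, r--
l=1 r=12: |-17|>|10| out[11]=289, l++
l=2 r=12: |-11|>|10| out[10]=121, l++
l=3 r=12: |-5|<=|10| out[9]=100, r--
l=3 r=11: |-5|<=|9| out[8]=81, r--
l=3 r=10: |-5|<=|7| out[7]=49, r--
l=3 r=9: |-5|<=|6| out[6]=36, r--
l=3 r=8: |-5|<=|5| out[5]=25, r--
l=3 r=7: |-5|>|3| out[4]=25, l++

l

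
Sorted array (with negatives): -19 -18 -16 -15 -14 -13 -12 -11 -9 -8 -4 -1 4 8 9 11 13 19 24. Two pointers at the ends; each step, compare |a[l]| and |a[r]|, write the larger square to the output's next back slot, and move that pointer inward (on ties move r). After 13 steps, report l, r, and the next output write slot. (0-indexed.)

l=0 r=18: |-19|<=|24| out[18]=576, r--
l=0 r=17: |-19|<=|19| out[17]=361, r--
l=0 r=16: |-19|>|13| out[16]=361, l++
l=1 r=16: |-18|>|13| out[15]=324, l++
l=2 r=16: |-16|>|13| out[14]=256, l++
l=3 r=16: |-15|>|13| out[13]=225, l++
l=4 r=16: |-14|>|13| out[12]=196, l++
l=5 r=16: |-13|<=|13| out[11]=169, r--
l=5 r=15: |-13|>|11| out[10]=169, l++
l=6 r=15: |-12|>|11| out[9]=144, l++
l=7 r=15: |-11|<=|11| out[8]=121, r--
l=7 r=14: |-11|>|9| out[7]=121, l++
l=8 r=14: |-9|<=|9| out[6]=81, r--

l=8, r=13, next write slot=5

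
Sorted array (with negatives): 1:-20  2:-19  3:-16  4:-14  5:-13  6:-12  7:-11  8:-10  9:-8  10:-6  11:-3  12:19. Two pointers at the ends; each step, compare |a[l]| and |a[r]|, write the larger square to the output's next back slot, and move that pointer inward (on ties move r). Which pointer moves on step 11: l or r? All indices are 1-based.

l=1 r=12: |-20|>|19| out[12]=400, l++
l=2 r=12: |-19|<=|19| out[11]=361, r--
l=2 r=11: |-19|>|-3| out[10]=361, l++
l=3 r=11: |-16|>|-3| out[9]=256, l++
l=4 r=11: |-14|>|-3| out[8]=196, l++
l=5 r=11: |-13|>|-3| out[7]=169, l++
l=6 r=11: |-12|>|-3| out[6]=144, l++
l=7 r=11: |-11|>|-3| out[5]=121, l++
l=8 r=11: |-10|>|-3| out[4]=100, l++
l=9 r=11: |-8|>|-3| out[3]=64, l++
l=10 r=11: |-6|>|-3| out[2]=36, l++

l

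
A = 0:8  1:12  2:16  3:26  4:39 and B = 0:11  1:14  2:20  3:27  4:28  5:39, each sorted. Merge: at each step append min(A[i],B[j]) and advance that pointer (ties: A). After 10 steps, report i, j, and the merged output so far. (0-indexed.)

[i=0,j=0] A[i]=8<=B[j]=11 take 8 → i++
[i=1,j=0] A[i]=12>B[j]=11 take 11 → j++
[i=1,j=1] A[i]=12<=B[j]=14 take 12 → i++
[i=2,j=1] A[i]=16>B[j]=14 take 14 → j++
[i=2,j=2] A[i]=16<=B[j]=20 take 16 → i++
[i=3,j=2] A[i]=26>B[j]=20 take 20 → j++
[i=3,j=3] A[i]=26<=B[j]=27 take 26 → i++
[i=4,j=3] A[i]=39>B[j]=27 take 27 → j++
[i=4,j=4] A[i]=39>B[j]=28 take 28 → j++
[i=4,j=5] A[i]=39<=B[j]=39 take 39 → i++

i=5, j=5, merged so far=[8, 11, 12, 14, 16, 20, 26, 27, 28, 39]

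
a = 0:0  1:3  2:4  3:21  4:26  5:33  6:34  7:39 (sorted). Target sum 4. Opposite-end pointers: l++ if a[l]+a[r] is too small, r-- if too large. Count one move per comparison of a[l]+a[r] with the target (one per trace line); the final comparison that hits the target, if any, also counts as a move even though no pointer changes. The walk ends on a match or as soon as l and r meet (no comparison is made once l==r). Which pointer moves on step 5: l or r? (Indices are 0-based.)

l=0 r=7: 0+39=39 >4, r--
l=0 r=6: 0+34=34 >4, r--
l=0 r=5: 0+33=33 >4, r--
l=0 r=4: 0+26=26 >4, r--
l=0 r=3: 0+21=21 >4, r--

r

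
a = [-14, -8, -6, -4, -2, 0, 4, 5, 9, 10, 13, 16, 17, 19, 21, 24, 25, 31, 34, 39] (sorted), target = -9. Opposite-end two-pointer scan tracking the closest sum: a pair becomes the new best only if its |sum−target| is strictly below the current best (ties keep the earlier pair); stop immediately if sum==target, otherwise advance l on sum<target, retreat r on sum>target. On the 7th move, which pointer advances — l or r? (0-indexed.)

r

l=0 r=19: -14+39=25 d=34 *, r--
l=0 r=18: -14+34=20 d=29 *, r--
l=0 r=17: -14+31=17 d=26 *, r--
l=0 r=16: -14+25=11 d=20 *, r--
l=0 r=15: -14+24=10 d=19 *, r--
l=0 r=14: -14+21=7 d=16 *, r--
l=0 r=13: -14+19=5 d=14 *, r--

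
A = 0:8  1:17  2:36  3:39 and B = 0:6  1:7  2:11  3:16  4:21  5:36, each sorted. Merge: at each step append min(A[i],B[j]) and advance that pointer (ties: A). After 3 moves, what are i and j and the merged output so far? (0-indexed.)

i=1, j=2, merged so far=[6, 7, 8]

i=0 j=0: A[i]=8>B[j]=6 take 6, j++
i=0 j=1: A[i]=8>B[j]=7 take 7, j++
i=0 j=2: A[i]=8<=B[j]=11 take 8, i++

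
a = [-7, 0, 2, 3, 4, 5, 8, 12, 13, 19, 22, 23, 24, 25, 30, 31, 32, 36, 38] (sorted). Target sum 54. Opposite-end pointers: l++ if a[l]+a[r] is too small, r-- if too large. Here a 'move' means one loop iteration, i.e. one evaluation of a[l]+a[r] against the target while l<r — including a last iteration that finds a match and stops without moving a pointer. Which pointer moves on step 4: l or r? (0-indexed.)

[0,18] -7+38=31 <54 → l++
[1,18] 0+38=38 <54 → l++
[2,18] 2+38=40 <54 → l++
[3,18] 3+38=41 <54 → l++

l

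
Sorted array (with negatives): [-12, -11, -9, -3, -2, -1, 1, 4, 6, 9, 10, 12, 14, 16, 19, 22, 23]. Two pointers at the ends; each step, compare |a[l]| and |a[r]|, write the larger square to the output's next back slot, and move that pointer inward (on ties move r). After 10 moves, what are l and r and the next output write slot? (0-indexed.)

l=2, r=8, next write slot=6

[0,16] |-12|<=|23| out[16]=529 → r--
[0,15] |-12|<=|22| out[15]=484 → r--
[0,14] |-12|<=|19| out[14]=361 → r--
[0,13] |-12|<=|16| out[13]=256 → r--
[0,12] |-12|<=|14| out[12]=196 → r--
[0,11] |-12|<=|12| out[11]=144 → r--
[0,10] |-12|>|10| out[10]=144 → l++
[1,10] |-11|>|10| out[9]=121 → l++
[2,10] |-9|<=|10| out[8]=100 → r--
[2,9] |-9|<=|9| out[7]=81 → r--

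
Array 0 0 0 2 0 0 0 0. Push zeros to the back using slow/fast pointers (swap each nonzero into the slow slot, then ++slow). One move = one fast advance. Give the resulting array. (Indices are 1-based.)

[2, 0, 0, 0, 0, 0, 0, 0]

(s=1,f=1) a[fast]=0 → fast++
(s=1,f=2) a[fast]=0 → fast++
(s=1,f=3) a[fast]=0 → fast++
(s=1,f=4) a[fast]=2≠0 swap→a[1]=2 → slow++,fast++
(s=2,f=5) a[fast]=0 → fast++
(s=2,f=6) a[fast]=0 → fast++
(s=2,f=7) a[fast]=0 → fast++
(s=2,f=8) a[fast]=0 → fast++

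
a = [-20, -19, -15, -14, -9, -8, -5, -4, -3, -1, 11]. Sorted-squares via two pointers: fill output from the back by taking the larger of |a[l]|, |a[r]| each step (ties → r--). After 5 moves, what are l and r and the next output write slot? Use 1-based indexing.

l=1 r=11: |-20|>|11| out[11]=400, l++
l=2 r=11: |-19|>|11| out[10]=361, l++
l=3 r=11: |-15|>|11| out[9]=225, l++
l=4 r=11: |-14|>|11| out[8]=196, l++
l=5 r=11: |-9|<=|11| out[7]=121, r--

l=5, r=10, next write slot=6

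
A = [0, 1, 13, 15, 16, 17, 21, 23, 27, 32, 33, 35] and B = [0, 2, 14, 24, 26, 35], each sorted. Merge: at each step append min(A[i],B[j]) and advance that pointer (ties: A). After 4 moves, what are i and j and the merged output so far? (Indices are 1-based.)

i=3, j=3, merged so far=[0, 0, 1, 2]

[i=1,j=1] A[i]=0<=B[j]=0 take 0 → i++
[i=2,j=1] A[i]=1>B[j]=0 take 0 → j++
[i=2,j=2] A[i]=1<=B[j]=2 take 1 → i++
[i=3,j=2] A[i]=13>B[j]=2 take 2 → j++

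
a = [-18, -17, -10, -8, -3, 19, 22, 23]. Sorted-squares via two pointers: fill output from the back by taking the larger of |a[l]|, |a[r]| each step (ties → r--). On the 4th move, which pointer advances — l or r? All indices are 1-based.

l

l=1 r=8: |-18|<=|23| out[8]=529, r--
l=1 r=7: |-18|<=|22| out[7]=484, r--
l=1 r=6: |-18|<=|19| out[6]=361, r--
l=1 r=5: |-18|>|-3| out[5]=324, l++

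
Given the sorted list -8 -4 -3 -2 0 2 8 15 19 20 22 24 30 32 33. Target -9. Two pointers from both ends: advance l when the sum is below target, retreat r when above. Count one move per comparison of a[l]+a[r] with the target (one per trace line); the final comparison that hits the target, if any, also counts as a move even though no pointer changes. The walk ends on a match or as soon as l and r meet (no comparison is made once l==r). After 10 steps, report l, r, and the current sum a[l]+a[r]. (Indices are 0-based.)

l=0, r=4, sum=-8

[0,14] -8+33=25 >-9 → r--
[0,13] -8+32=24 >-9 → r--
[0,12] -8+30=22 >-9 → r--
[0,11] -8+24=16 >-9 → r--
[0,10] -8+22=14 >-9 → r--
[0,9] -8+20=12 >-9 → r--
[0,8] -8+19=11 >-9 → r--
[0,7] -8+15=7 >-9 → r--
[0,6] -8+8=0 >-9 → r--
[0,5] -8+2=-6 >-9 → r--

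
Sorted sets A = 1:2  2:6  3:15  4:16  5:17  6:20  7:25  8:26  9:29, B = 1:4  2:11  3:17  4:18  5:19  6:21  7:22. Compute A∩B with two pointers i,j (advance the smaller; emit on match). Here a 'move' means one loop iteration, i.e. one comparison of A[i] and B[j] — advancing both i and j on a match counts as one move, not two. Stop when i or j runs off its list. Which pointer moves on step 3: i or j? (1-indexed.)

i

i=1 j=1: 2<4, i++
i=2 j=1: 6>4, j++
i=2 j=2: 6<11, i++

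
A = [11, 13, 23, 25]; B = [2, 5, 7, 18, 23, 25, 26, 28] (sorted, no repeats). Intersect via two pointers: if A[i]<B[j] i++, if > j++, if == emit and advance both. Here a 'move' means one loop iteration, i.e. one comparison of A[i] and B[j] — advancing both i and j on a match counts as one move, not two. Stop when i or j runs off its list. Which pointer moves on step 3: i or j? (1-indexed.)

i=1 j=1: 11>2, j++
i=1 j=2: 11>5, j++
i=1 j=3: 11>7, j++

j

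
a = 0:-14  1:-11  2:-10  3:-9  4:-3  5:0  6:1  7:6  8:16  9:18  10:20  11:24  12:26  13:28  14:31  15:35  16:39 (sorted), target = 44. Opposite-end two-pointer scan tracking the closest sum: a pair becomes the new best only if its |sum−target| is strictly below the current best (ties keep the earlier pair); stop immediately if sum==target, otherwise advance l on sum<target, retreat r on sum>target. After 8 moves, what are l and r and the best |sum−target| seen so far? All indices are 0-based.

l=0 r=16: -14+39=25 d=19 *, l++
l=1 r=16: -11+39=28 d=16 *, l++
l=2 r=16: -10+39=29 d=15 *, l++
l=3 r=16: -9+39=30 d=14 *, l++
l=4 r=16: -3+39=36 d=8 *, l++
l=5 r=16: 0+39=39 d=5 *, l++
l=6 r=16: 1+39=40 d=4 *, l++
l=7 r=16: 6+39=45 d=1 *, r--

l=7, r=15, best |Δ|=1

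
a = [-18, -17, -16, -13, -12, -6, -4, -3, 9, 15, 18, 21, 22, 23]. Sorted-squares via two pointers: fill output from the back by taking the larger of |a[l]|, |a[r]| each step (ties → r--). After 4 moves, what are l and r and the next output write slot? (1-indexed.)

l=1, r=10, next write slot=10

[1,14] |-18|<=|23| out[14]=529 → r--
[1,13] |-18|<=|22| out[13]=484 → r--
[1,12] |-18|<=|21| out[12]=441 → r--
[1,11] |-18|<=|18| out[11]=324 → r--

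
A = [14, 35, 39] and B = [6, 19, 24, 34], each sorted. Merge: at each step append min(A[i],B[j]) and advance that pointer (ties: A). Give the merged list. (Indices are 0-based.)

[6, 14, 19, 24, 34, 35, 39]

i=0 j=0: A[i]=14>B[j]=6 take 6, j++
i=0 j=1: A[i]=14<=B[j]=19 take 14, i++
i=1 j=1: A[i]=35>B[j]=19 take 19, j++
i=1 j=2: A[i]=35>B[j]=24 take 24, j++
i=1 j=3: A[i]=35>B[j]=34 take 34, j++
i=1 j=4: B done, take A[i]=35, i++
i=2 j=4: B done, take A[i]=39, i++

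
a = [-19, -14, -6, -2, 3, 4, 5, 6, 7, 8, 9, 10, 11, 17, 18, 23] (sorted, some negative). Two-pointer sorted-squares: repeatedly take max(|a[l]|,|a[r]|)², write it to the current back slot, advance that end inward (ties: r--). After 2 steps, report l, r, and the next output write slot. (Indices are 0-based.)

l=1, r=14, next write slot=13

[0,15] |-19|<=|23| out[15]=529 → r--
[0,14] |-19|>|18| out[14]=361 → l++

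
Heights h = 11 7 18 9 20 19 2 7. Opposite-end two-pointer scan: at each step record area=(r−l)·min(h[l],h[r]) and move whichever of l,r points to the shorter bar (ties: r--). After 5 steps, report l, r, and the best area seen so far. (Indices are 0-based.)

l=0 r=7: min(11,7)*7=49 best=49 *, r--
l=0 r=6: min(11,2)*6=12 best=49, r--
l=0 r=5: min(11,19)*5=55 best=55 *, l++
l=1 r=5: min(7,19)*4=28 best=55, l++
l=2 r=5: min(18,19)*3=54 best=55, l++

l=3, r=5, best area=55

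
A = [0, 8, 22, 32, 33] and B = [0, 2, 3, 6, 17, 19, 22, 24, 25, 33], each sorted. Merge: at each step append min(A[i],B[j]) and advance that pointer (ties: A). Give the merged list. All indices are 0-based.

[0, 0, 2, 3, 6, 8, 17, 19, 22, 22, 24, 25, 32, 33, 33]

[i=0,j=0] A[i]=0<=B[j]=0 take 0 → i++
[i=1,j=0] A[i]=8>B[j]=0 take 0 → j++
[i=1,j=1] A[i]=8>B[j]=2 take 2 → j++
[i=1,j=2] A[i]=8>B[j]=3 take 3 → j++
[i=1,j=3] A[i]=8>B[j]=6 take 6 → j++
[i=1,j=4] A[i]=8<=B[j]=17 take 8 → i++
[i=2,j=4] A[i]=22>B[j]=17 take 17 → j++
[i=2,j=5] A[i]=22>B[j]=19 take 19 → j++
[i=2,j=6] A[i]=22<=B[j]=22 take 22 → i++
[i=3,j=6] A[i]=32>B[j]=22 take 22 → j++
[i=3,j=7] A[i]=32>B[j]=24 take 24 → j++
[i=3,j=8] A[i]=32>B[j]=25 take 25 → j++
[i=3,j=9] A[i]=32<=B[j]=33 take 32 → i++
[i=4,j=9] A[i]=33<=B[j]=33 take 33 → i++
[i=5,j=9] A done, take B[j]=33 → j++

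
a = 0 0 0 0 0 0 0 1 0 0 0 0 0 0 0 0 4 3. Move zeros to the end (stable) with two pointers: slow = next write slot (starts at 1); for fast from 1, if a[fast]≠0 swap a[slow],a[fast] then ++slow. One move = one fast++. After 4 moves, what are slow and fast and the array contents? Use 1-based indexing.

slow=1, fast=5, a=[0, 0, 0, 0, 0, 0, 0, 1, 0, 0, 0, 0, 0, 0, 0, 0, 4, 3]

(s=1,f=1) a[fast]=0 → fast++
(s=1,f=2) a[fast]=0 → fast++
(s=1,f=3) a[fast]=0 → fast++
(s=1,f=4) a[fast]=0 → fast++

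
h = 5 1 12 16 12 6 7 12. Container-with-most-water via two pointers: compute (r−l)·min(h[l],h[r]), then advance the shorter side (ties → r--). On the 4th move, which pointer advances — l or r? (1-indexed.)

[1,8] min(5,12)*7=35 best=35 * → l++
[2,8] min(1,12)*6=6 best=35 → l++
[3,8] min(12,12)*5=60 best=60 * → r--
[3,7] min(12,7)*4=28 best=60 → r--

r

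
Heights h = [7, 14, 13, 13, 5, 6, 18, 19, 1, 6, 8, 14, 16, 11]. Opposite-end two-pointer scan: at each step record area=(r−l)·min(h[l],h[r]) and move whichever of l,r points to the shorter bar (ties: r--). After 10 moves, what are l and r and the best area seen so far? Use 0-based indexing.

l=6, r=9, best area=154

[0,13] min(7,11)*13=91 best=91 * → l++
[1,13] min(14,11)*12=132 best=132 * → r--
[1,12] min(14,16)*11=154 best=154 * → l++
[2,12] min(13,16)*10=130 best=154 → l++
[3,12] min(13,16)*9=117 best=154 → l++
[4,12] min(5,16)*8=40 best=154 → l++
[5,12] min(6,16)*7=42 best=154 → l++
[6,12] min(18,16)*6=96 best=154 → r--
[6,11] min(18,14)*5=70 best=154 → r--
[6,10] min(18,8)*4=32 best=154 → r--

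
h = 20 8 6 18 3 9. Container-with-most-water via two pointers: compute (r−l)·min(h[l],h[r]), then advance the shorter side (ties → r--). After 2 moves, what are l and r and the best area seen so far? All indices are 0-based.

[0,5] min(20,9)*5=45 best=45 * → r--
[0,4] min(20,3)*4=12 best=45 → r--

l=0, r=3, best area=45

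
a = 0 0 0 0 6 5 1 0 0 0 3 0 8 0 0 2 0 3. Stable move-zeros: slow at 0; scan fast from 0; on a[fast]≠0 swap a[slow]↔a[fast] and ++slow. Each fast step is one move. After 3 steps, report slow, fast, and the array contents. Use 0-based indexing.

(s=0,f=0) a[fast]=0 → fast++
(s=0,f=1) a[fast]=0 → fast++
(s=0,f=2) a[fast]=0 → fast++

slow=0, fast=3, a=[0, 0, 0, 0, 6, 5, 1, 0, 0, 0, 3, 0, 8, 0, 0, 2, 0, 3]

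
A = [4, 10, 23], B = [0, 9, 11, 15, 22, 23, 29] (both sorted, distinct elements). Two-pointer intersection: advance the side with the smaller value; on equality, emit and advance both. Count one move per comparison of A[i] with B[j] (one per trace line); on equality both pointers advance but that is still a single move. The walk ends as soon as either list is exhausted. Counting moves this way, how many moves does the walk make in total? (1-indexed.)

8 moves

i=1 j=1: 4>0, j++
i=1 j=2: 4<9, i++
i=2 j=2: 10>9, j++
i=2 j=3: 10<11, i++
i=3 j=3: 23>11, j++
i=3 j=4: 23>15, j++
i=3 j=5: 23>22, j++
i=3 j=6: 23==23 emit, i++,j++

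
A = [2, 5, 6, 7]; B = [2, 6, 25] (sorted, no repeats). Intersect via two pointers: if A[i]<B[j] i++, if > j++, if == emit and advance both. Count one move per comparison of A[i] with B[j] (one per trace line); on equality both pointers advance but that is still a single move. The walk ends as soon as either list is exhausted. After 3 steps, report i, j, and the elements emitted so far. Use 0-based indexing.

i=3, j=2, emitted=[2, 6]

[i=0,j=0] 2==2 emit → i++,j++
[i=1,j=1] 5<6 → i++
[i=2,j=1] 6==6 emit → i++,j++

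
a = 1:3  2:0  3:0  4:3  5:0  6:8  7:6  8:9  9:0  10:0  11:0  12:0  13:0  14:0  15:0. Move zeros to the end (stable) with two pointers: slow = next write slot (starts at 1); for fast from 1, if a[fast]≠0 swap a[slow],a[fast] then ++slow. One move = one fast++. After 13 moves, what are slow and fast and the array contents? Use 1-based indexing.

slow=6, fast=14, a=[3, 3, 8, 6, 9, 0, 0, 0, 0, 0, 0, 0, 0, 0, 0]

(s=1,f=1) a[fast]=3≠0 swap→a[1]=3 → slow++,fast++
(s=2,f=2) a[fast]=0 → fast++
(s=2,f=3) a[fast]=0 → fast++
(s=2,f=4) a[fast]=3≠0 swap→a[2]=3 → slow++,fast++
(s=3,f=5) a[fast]=0 → fast++
(s=3,f=6) a[fast]=8≠0 swap→a[3]=8 → slow++,fast++
(s=4,f=7) a[fast]=6≠0 swap→a[4]=6 → slow++,fast++
(s=5,f=8) a[fast]=9≠0 swap→a[5]=9 → slow++,fast++
(s=6,f=9) a[fast]=0 → fast++
(s=6,f=10) a[fast]=0 → fast++
(s=6,f=11) a[fast]=0 → fast++
(s=6,f=12) a[fast]=0 → fast++
(s=6,f=13) a[fast]=0 → fast++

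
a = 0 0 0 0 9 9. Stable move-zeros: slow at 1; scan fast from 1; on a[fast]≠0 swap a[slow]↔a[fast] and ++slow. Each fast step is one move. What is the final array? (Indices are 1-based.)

[9, 9, 0, 0, 0, 0]

slow=1 fast=1: a[fast]=0, fast++
slow=1 fast=2: a[fast]=0, fast++
slow=1 fast=3: a[fast]=0, fast++
slow=1 fast=4: a[fast]=0, fast++
slow=1 fast=5: a[fast]=9≠0 swap→a[1]=9, slow++,fast++
slow=2 fast=6: a[fast]=9≠0 swap→a[2]=9, slow++,fast++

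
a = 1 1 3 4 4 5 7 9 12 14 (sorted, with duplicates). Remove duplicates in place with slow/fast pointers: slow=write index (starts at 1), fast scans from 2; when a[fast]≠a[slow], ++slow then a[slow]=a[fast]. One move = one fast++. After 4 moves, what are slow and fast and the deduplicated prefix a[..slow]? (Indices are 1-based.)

slow=1 fast=2: a[fast]=1=a[slow] dup, fast++
slow=1 fast=3: a[fast]=3≠a[slow]=1 write a[2]=3, slow++,fast++
slow=2 fast=4: a[fast]=4≠a[slow]=3 write a[3]=4, slow++,fast++
slow=3 fast=5: a[fast]=4=a[slow] dup, fast++

slow=3, fast=6, prefix=[1, 3, 4]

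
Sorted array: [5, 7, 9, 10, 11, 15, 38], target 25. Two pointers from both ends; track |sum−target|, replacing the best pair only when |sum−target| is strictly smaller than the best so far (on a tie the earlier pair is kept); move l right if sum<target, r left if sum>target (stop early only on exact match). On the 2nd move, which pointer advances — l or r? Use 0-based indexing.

l

l=0 r=6: 5+38=43 d=18 *, r--
l=0 r=5: 5+15=20 d=5 *, l++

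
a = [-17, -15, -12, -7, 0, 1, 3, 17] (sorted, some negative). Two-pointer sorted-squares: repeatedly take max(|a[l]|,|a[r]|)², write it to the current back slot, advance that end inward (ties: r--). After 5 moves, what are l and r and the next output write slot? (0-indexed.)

l=4, r=6, next write slot=2

[0,7] |-17|<=|17| out[7]=289 → r--
[0,6] |-17|>|3| out[6]=289 → l++
[1,6] |-15|>|3| out[5]=225 → l++
[2,6] |-12|>|3| out[4]=144 → l++
[3,6] |-7|>|3| out[3]=49 → l++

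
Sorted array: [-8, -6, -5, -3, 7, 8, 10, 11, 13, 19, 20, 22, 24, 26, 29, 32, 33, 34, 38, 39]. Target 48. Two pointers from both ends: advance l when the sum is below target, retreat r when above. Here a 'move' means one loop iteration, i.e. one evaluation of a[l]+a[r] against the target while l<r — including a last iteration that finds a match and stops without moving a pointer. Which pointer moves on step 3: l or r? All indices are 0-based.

l

[0,19] -8+39=31 <48 → l++
[1,19] -6+39=33 <48 → l++
[2,19] -5+39=34 <48 → l++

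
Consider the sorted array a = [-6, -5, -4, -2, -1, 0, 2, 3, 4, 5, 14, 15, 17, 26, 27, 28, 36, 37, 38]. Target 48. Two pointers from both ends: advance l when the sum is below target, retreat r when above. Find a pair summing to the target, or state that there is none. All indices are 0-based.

[0,18] -6+38=32 <48 → l++
[1,18] -5+38=33 <48 → l++
[2,18] -4+38=34 <48 → l++
[3,18] -2+38=36 <48 → l++
[4,18] -1+38=37 <48 → l++
[5,18] 0+38=38 <48 → l++
[6,18] 2+38=40 <48 → l++
[7,18] 3+38=41 <48 → l++
[8,18] 4+38=42 <48 → l++
[9,18] 5+38=43 <48 → l++
[10,18] 14+38=52 >48 → r--
[10,17] 14+37=51 >48 → r--
[10,16] 14+36=50 >48 → r--
[10,15] 14+28=42 <48 → l++
[11,15] 15+28=43 <48 → l++
[12,15] 17+28=45 <48 → l++
[13,15] 26+28=54 >48 → r--
[13,14] 26+27=53 >48 → r--

no pair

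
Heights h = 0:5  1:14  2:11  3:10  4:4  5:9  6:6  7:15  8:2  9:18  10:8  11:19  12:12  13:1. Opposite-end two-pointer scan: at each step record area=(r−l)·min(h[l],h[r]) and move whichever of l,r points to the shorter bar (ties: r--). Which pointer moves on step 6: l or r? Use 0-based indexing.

l

l=0 r=13: min(5,1)*13=13 best=13 *, r--
l=0 r=12: min(5,12)*12=60 best=60 *, l++
l=1 r=12: min(14,12)*11=132 best=132 *, r--
l=1 r=11: min(14,19)*10=140 best=140 *, l++
l=2 r=11: min(11,19)*9=99 best=140, l++
l=3 r=11: min(10,19)*8=80 best=140, l++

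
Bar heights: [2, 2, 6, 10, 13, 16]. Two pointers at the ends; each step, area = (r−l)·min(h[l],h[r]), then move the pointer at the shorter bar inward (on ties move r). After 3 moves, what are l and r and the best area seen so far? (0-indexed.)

l=3, r=5, best area=18

[0,5] min(2,16)*5=10 best=10 * → l++
[1,5] min(2,16)*4=8 best=10 → l++
[2,5] min(6,16)*3=18 best=18 * → l++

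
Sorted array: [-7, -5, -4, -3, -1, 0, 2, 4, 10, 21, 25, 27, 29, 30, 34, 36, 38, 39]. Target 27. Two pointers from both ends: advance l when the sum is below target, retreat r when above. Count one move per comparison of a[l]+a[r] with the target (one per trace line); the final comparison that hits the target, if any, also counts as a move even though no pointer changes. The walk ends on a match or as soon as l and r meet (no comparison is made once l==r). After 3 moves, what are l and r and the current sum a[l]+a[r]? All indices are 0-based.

l=0, r=14, sum=27

[0,17] -7+39=32 >27 → r--
[0,16] -7+38=31 >27 → r--
[0,15] -7+36=29 >27 → r--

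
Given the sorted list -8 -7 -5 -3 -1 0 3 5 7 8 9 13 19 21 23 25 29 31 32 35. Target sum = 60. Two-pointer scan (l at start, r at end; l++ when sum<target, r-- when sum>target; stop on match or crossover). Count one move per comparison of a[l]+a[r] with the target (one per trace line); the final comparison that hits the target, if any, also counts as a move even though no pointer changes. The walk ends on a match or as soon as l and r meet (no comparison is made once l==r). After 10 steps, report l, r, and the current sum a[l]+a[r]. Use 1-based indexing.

l=11, r=20, sum=44

[1,20] -8+35=27 <60 → l++
[2,20] -7+35=28 <60 → l++
[3,20] -5+35=30 <60 → l++
[4,20] -3+35=32 <60 → l++
[5,20] -1+35=34 <60 → l++
[6,20] 0+35=35 <60 → l++
[7,20] 3+35=38 <60 → l++
[8,20] 5+35=40 <60 → l++
[9,20] 7+35=42 <60 → l++
[10,20] 8+35=43 <60 → l++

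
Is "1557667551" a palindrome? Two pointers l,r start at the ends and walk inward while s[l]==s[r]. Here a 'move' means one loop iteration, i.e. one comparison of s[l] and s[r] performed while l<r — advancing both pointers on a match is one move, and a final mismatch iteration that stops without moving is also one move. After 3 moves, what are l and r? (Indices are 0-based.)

l=3, r=6

[0,9] '1'=='1' → l++,r--
[1,8] '5'=='5' → l++,r--
[2,7] '5'=='5' → l++,r--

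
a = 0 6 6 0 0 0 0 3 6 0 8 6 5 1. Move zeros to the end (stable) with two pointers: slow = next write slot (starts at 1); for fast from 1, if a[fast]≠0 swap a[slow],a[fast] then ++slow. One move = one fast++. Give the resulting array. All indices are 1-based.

[6, 6, 3, 6, 8, 6, 5, 1, 0, 0, 0, 0, 0, 0]

slow=1 fast=1: a[fast]=0, fast++
slow=1 fast=2: a[fast]=6≠0 swap→a[1]=6, slow++,fast++
slow=2 fast=3: a[fast]=6≠0 swap→a[2]=6, slow++,fast++
slow=3 fast=4: a[fast]=0, fast++
slow=3 fast=5: a[fast]=0, fast++
slow=3 fast=6: a[fast]=0, fast++
slow=3 fast=7: a[fast]=0, fast++
slow=3 fast=8: a[fast]=3≠0 swap→a[3]=3, slow++,fast++
slow=4 fast=9: a[fast]=6≠0 swap→a[4]=6, slow++,fast++
slow=5 fast=10: a[fast]=0, fast++
slow=5 fast=11: a[fast]=8≠0 swap→a[5]=8, slow++,fast++
slow=6 fast=12: a[fast]=6≠0 swap→a[6]=6, slow++,fast++
slow=7 fast=13: a[fast]=5≠0 swap→a[7]=5, slow++,fast++
slow=8 fast=14: a[fast]=1≠0 swap→a[8]=1, slow++,fast++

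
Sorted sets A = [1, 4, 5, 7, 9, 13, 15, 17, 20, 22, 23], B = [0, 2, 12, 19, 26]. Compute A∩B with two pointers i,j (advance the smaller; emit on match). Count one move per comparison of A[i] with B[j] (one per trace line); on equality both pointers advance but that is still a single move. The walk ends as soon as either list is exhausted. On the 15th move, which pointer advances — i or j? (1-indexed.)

[i=1,j=1] 1>0 → j++
[i=1,j=2] 1<2 → i++
[i=2,j=2] 4>2 → j++
[i=2,j=3] 4<12 → i++
[i=3,j=3] 5<12 → i++
[i=4,j=3] 7<12 → i++
[i=5,j=3] 9<12 → i++
[i=6,j=3] 13>12 → j++
[i=6,j=4] 13<19 → i++
[i=7,j=4] 15<19 → i++
[i=8,j=4] 17<19 → i++
[i=9,j=4] 20>19 → j++
[i=9,j=5] 20<26 → i++
[i=10,j=5] 22<26 → i++
[i=11,j=5] 23<26 → i++

i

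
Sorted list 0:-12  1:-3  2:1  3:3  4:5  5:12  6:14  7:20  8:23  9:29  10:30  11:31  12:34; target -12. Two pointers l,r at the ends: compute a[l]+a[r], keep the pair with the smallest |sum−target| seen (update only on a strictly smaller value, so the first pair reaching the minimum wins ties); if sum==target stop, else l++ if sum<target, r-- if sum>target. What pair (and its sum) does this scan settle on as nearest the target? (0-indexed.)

[0,12] -12+34=22 d=34 * → r--
[0,11] -12+31=19 d=31 * → r--
[0,10] -12+30=18 d=30 * → r--
[0,9] -12+29=17 d=29 * → r--
[0,8] -12+23=11 d=23 * → r--
[0,7] -12+20=8 d=20 * → r--
[0,6] -12+14=2 d=14 * → r--
[0,5] -12+12=0 d=12 * → r--
[0,4] -12+5=-7 d=5 * → r--
[0,3] -12+3=-9 d=3 * → r--
[0,2] -12+1=-11 d=1 * → r--
[0,1] -12+-3=-15 d=3 → l++

pair (-12, 1) with sum -11 (|Δ|=1)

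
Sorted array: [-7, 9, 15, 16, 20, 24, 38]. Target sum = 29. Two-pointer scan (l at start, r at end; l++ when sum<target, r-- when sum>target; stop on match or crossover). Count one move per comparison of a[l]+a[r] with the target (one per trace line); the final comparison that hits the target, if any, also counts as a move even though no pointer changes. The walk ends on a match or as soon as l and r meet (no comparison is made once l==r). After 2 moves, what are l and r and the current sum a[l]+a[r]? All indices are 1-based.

l=2, r=6, sum=33

[1,7] -7+38=31 >29 → r--
[1,6] -7+24=17 <29 → l++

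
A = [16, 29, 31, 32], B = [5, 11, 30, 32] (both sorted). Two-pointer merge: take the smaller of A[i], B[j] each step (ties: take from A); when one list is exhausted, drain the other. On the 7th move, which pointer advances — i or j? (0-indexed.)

i=0 j=0: A[i]=16>B[j]=5 take 5, j++
i=0 j=1: A[i]=16>B[j]=11 take 11, j++
i=0 j=2: A[i]=16<=B[j]=30 take 16, i++
i=1 j=2: A[i]=29<=B[j]=30 take 29, i++
i=2 j=2: A[i]=31>B[j]=30 take 30, j++
i=2 j=3: A[i]=31<=B[j]=32 take 31, i++
i=3 j=3: A[i]=32<=B[j]=32 take 32, i++

i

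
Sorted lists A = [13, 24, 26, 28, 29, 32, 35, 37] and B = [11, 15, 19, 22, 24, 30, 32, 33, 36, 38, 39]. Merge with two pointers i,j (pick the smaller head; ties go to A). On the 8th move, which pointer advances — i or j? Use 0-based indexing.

i

i=0 j=0: A[i]=13>B[j]=11 take 11, j++
i=0 j=1: A[i]=13<=B[j]=15 take 13, i++
i=1 j=1: A[i]=24>B[j]=15 take 15, j++
i=1 j=2: A[i]=24>B[j]=19 take 19, j++
i=1 j=3: A[i]=24>B[j]=22 take 22, j++
i=1 j=4: A[i]=24<=B[j]=24 take 24, i++
i=2 j=4: A[i]=26>B[j]=24 take 24, j++
i=2 j=5: A[i]=26<=B[j]=30 take 26, i++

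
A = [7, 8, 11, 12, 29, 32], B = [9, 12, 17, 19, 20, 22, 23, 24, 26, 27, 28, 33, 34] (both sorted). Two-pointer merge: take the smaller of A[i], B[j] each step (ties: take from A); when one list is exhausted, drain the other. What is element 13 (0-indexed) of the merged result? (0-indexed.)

i=0 j=0: A[i]=7<=B[j]=9 take 7, i++
i=1 j=0: A[i]=8<=B[j]=9 take 8, i++
i=2 j=0: A[i]=11>B[j]=9 take 9, j++
i=2 j=1: A[i]=11<=B[j]=12 take 11, i++
i=3 j=1: A[i]=12<=B[j]=12 take 12, i++
i=4 j=1: A[i]=29>B[j]=12 take 12, j++
i=4 j=2: A[i]=29>B[j]=17 take 17, j++
i=4 j=3: A[i]=29>B[j]=19 take 19, j++
i=4 j=4: A[i]=29>B[j]=20 take 20, j++
i=4 j=5: A[i]=29>B[j]=22 take 22, j++
i=4 j=6: A[i]=29>B[j]=23 take 23, j++
i=4 j=7: A[i]=29>B[j]=24 take 24, j++
i=4 j=8: A[i]=29>B[j]=26 take 26, j++
i=4 j=9: A[i]=29>B[j]=27 take 27, j++
i=4 j=10: A[i]=29>B[j]=28 take 28, j++
i=4 j=11: A[i]=29<=B[j]=33 take 29, i++
i=5 j=11: A[i]=32<=B[j]=33 take 32, i++
i=6 j=11: A done, take B[j]=33, j++
i=6 j=12: A done, take B[j]=34, j++

merged[13] = 27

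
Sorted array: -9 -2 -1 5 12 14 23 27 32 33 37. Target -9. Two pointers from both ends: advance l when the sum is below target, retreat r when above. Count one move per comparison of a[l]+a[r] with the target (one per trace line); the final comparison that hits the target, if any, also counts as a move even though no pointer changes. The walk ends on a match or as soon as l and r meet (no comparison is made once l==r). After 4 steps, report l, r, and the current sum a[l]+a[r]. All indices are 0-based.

l=0 r=10: -9+37=28 >-9, r--
l=0 r=9: -9+33=24 >-9, r--
l=0 r=8: -9+32=23 >-9, r--
l=0 r=7: -9+27=18 >-9, r--

l=0, r=6, sum=14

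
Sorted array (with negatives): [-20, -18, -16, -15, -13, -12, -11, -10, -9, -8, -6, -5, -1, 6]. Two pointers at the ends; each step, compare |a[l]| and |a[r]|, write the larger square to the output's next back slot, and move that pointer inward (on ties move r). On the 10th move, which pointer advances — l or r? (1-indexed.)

[1,14] |-20|>|6| out[14]=400 → l++
[2,14] |-18|>|6| out[13]=324 → l++
[3,14] |-16|>|6| out[12]=256 → l++
[4,14] |-15|>|6| out[11]=225 → l++
[5,14] |-13|>|6| out[10]=169 → l++
[6,14] |-12|>|6| out[9]=144 → l++
[7,14] |-11|>|6| out[8]=121 → l++
[8,14] |-10|>|6| out[7]=100 → l++
[9,14] |-9|>|6| out[6]=81 → l++
[10,14] |-8|>|6| out[5]=64 → l++

l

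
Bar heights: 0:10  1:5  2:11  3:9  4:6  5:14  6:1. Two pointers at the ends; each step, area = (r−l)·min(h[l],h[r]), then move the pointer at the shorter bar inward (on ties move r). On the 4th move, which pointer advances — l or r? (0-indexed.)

l

l=0 r=6: min(10,1)*6=6 best=6 *, r--
l=0 r=5: min(10,14)*5=50 best=50 *, l++
l=1 r=5: min(5,14)*4=20 best=50, l++
l=2 r=5: min(11,14)*3=33 best=50, l++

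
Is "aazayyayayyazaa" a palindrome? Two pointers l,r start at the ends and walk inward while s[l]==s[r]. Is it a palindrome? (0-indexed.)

[0,14] 'a'=='a' → l++,r--
[1,13] 'a'=='a' → l++,r--
[2,12] 'z'=='z' → l++,r--
[3,11] 'a'=='a' → l++,r--
[4,10] 'y'=='y' → l++,r--
[5,9] 'y'=='y' → l++,r--
[6,8] 'a'=='a' → l++,r--

palindrome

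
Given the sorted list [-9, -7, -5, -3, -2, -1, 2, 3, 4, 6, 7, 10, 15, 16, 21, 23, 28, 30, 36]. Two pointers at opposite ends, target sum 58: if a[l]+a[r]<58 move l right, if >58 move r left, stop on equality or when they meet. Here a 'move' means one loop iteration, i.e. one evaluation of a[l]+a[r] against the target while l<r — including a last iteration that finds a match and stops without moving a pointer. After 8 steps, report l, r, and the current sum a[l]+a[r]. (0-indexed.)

l=8, r=18, sum=40

l=0 r=18: -9+36=27 <58, l++
l=1 r=18: -7+36=29 <58, l++
l=2 r=18: -5+36=31 <58, l++
l=3 r=18: -3+36=33 <58, l++
l=4 r=18: -2+36=34 <58, l++
l=5 r=18: -1+36=35 <58, l++
l=6 r=18: 2+36=38 <58, l++
l=7 r=18: 3+36=39 <58, l++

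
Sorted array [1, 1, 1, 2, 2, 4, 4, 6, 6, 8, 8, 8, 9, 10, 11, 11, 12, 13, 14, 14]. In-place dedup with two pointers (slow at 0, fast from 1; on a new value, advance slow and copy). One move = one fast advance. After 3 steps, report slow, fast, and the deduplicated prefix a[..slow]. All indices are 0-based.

slow=1, fast=4, prefix=[1, 2]

(s=0,f=1) a[fast]=1=a[slow] dup → fast++
(s=0,f=2) a[fast]=1=a[slow] dup → fast++
(s=0,f=3) a[fast]=2≠a[slow]=1 write a[1]=2 → slow++,fast++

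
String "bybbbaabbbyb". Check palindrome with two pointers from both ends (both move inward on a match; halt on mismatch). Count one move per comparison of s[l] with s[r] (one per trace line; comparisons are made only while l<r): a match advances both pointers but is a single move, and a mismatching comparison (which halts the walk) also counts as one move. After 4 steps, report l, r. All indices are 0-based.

[0,11] 'b'=='b' → l++,r--
[1,10] 'y'=='y' → l++,r--
[2,9] 'b'=='b' → l++,r--
[3,8] 'b'=='b' → l++,r--

l=4, r=7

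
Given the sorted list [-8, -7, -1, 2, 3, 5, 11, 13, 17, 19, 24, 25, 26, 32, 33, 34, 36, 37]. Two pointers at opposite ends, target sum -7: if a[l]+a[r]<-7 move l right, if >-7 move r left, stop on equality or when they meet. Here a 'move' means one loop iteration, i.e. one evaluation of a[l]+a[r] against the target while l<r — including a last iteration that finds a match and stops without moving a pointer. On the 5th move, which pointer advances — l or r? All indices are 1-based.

r

[1,18] -8+37=29 >-7 → r--
[1,17] -8+36=28 >-7 → r--
[1,16] -8+34=26 >-7 → r--
[1,15] -8+33=25 >-7 → r--
[1,14] -8+32=24 >-7 → r--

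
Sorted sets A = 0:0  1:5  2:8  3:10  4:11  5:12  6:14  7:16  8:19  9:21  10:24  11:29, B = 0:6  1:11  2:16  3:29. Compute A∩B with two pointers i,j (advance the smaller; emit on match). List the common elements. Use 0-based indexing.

i=0 j=0: 0<6, i++
i=1 j=0: 5<6, i++
i=2 j=0: 8>6, j++
i=2 j=1: 8<11, i++
i=3 j=1: 10<11, i++
i=4 j=1: 11==11 emit, i++,j++
i=5 j=2: 12<16, i++
i=6 j=2: 14<16, i++
i=7 j=2: 16==16 emit, i++,j++
i=8 j=3: 19<29, i++
i=9 j=3: 21<29, i++
i=10 j=3: 24<29, i++
i=11 j=3: 29==29 emit, i++,j++

intersection = [11, 16, 29]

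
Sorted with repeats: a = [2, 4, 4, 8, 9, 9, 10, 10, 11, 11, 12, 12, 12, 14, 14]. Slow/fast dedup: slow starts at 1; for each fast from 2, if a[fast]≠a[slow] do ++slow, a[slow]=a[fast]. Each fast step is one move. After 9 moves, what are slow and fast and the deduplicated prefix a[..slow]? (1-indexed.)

slow=1 fast=2: a[fast]=4≠a[slow]=2 write a[2]=4, slow++,fast++
slow=2 fast=3: a[fast]=4=a[slow] dup, fast++
slow=2 fast=4: a[fast]=8≠a[slow]=4 write a[3]=8, slow++,fast++
slow=3 fast=5: a[fast]=9≠a[slow]=8 write a[4]=9, slow++,fast++
slow=4 fast=6: a[fast]=9=a[slow] dup, fast++
slow=4 fast=7: a[fast]=10≠a[slow]=9 write a[5]=10, slow++,fast++
slow=5 fast=8: a[fast]=10=a[slow] dup, fast++
slow=5 fast=9: a[fast]=11≠a[slow]=10 write a[6]=11, slow++,fast++
slow=6 fast=10: a[fast]=11=a[slow] dup, fast++

slow=6, fast=11, prefix=[2, 4, 8, 9, 10, 11]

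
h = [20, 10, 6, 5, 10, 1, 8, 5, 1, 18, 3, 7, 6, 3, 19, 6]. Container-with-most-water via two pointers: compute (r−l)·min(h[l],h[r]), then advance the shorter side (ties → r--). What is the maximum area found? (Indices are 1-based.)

[1,16] min(20,6)*15=90 best=90 * → r--
[1,15] min(20,19)*14=266 best=266 * → r--
[1,14] min(20,3)*13=39 best=266 → r--
[1,13] min(20,6)*12=72 best=266 → r--
[1,12] min(20,7)*11=77 best=266 → r--
[1,11] min(20,3)*10=30 best=266 → r--
[1,10] min(20,18)*9=162 best=266 → r--
[1,9] min(20,1)*8=8 best=266 → r--
[1,8] min(20,5)*7=35 best=266 → r--
[1,7] min(20,8)*6=48 best=266 → r--
[1,6] min(20,1)*5=5 best=266 → r--
[1,5] min(20,10)*4=40 best=266 → r--
[1,4] min(20,5)*3=15 best=266 → r--
[1,3] min(20,6)*2=12 best=266 → r--
[1,2] min(20,10)*1=10 best=266 → r--

max area = 266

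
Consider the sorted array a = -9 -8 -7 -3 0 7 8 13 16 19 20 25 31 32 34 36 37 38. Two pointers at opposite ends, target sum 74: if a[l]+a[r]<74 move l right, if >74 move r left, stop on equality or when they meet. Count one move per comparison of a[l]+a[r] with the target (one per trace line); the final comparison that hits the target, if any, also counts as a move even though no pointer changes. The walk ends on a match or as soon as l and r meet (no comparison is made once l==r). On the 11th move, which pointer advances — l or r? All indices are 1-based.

l

[1,18] -9+38=29 <74 → l++
[2,18] -8+38=30 <74 → l++
[3,18] -7+38=31 <74 → l++
[4,18] -3+38=35 <74 → l++
[5,18] 0+38=38 <74 → l++
[6,18] 7+38=45 <74 → l++
[7,18] 8+38=46 <74 → l++
[8,18] 13+38=51 <74 → l++
[9,18] 16+38=54 <74 → l++
[10,18] 19+38=57 <74 → l++
[11,18] 20+38=58 <74 → l++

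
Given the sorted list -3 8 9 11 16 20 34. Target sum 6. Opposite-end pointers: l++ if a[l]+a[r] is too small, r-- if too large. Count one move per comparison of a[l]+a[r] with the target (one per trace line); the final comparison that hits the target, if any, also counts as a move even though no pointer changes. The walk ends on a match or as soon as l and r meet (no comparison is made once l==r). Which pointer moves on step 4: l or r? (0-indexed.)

l=0 r=6: -3+34=31 >6, r--
l=0 r=5: -3+20=17 >6, r--
l=0 r=4: -3+16=13 >6, r--
l=0 r=3: -3+11=8 >6, r--

r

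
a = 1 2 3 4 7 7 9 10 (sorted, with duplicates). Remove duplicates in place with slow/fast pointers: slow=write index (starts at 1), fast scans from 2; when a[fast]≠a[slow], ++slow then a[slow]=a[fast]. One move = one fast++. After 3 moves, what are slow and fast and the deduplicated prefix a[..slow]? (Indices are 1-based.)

slow=1 fast=2: a[fast]=2≠a[slow]=1 write a[2]=2, slow++,fast++
slow=2 fast=3: a[fast]=3≠a[slow]=2 write a[3]=3, slow++,fast++
slow=3 fast=4: a[fast]=4≠a[slow]=3 write a[4]=4, slow++,fast++

slow=4, fast=5, prefix=[1, 2, 3, 4]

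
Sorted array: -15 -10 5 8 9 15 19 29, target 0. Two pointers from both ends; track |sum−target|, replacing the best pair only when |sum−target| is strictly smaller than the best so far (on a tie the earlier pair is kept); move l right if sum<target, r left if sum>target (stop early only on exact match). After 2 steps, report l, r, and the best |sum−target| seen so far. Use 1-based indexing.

l=1 r=8: -15+29=14 d=14 *, r--
l=1 r=7: -15+19=4 d=4 *, r--

l=1, r=6, best |Δ|=4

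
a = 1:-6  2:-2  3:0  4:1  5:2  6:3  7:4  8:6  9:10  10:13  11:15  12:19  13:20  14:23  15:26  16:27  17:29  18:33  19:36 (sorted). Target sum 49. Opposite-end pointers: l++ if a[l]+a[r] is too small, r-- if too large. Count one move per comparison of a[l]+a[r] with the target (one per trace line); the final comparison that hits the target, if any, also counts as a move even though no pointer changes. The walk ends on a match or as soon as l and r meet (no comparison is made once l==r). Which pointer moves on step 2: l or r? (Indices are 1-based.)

l

[1,19] -6+36=30 <49 → l++
[2,19] -2+36=34 <49 → l++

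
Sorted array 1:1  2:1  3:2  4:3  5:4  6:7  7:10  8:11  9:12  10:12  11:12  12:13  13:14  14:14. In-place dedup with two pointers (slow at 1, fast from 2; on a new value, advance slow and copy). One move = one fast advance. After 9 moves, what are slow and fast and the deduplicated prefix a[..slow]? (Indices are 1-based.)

slow=8, fast=11, prefix=[1, 2, 3, 4, 7, 10, 11, 12]

slow=1 fast=2: a[fast]=1=a[slow] dup, fast++
slow=1 fast=3: a[fast]=2≠a[slow]=1 write a[2]=2, slow++,fast++
slow=2 fast=4: a[fast]=3≠a[slow]=2 write a[3]=3, slow++,fast++
slow=3 fast=5: a[fast]=4≠a[slow]=3 write a[4]=4, slow++,fast++
slow=4 fast=6: a[fast]=7≠a[slow]=4 write a[5]=7, slow++,fast++
slow=5 fast=7: a[fast]=10≠a[slow]=7 write a[6]=10, slow++,fast++
slow=6 fast=8: a[fast]=11≠a[slow]=10 write a[7]=11, slow++,fast++
slow=7 fast=9: a[fast]=12≠a[slow]=11 write a[8]=12, slow++,fast++
slow=8 fast=10: a[fast]=12=a[slow] dup, fast++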